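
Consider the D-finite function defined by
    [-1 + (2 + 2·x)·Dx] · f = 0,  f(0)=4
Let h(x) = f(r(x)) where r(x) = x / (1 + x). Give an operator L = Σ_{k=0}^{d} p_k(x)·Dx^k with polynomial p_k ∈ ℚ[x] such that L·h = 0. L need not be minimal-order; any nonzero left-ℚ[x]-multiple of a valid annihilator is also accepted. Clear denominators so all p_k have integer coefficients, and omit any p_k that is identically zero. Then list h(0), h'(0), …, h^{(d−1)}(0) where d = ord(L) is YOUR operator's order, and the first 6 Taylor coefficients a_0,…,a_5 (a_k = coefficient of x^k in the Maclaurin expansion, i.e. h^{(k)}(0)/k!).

L = -1 + (2 + 6·x + 4·x^2)·Dx  (order 1).
h: a_k = 4, 2, -5/2, 13/4, -141/32, 399/64, …
ICs: h(0) = 4.

f: a_k = 4, 2, -1/2, 1/4, -5/32, 7/64, …
Change of var in L_f (x↦r) gives L₀.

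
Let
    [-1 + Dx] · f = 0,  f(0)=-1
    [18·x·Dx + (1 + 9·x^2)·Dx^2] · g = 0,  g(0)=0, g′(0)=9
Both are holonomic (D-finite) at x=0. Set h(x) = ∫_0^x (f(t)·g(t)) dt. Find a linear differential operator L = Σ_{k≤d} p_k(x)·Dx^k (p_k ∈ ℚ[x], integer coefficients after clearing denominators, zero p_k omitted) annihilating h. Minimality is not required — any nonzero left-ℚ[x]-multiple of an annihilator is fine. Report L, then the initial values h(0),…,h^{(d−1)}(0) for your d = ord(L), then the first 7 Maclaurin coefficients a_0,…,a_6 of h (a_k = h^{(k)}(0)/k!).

f: a_k = -1, -1, -1/2, -1/6, -1/24, -1/120, -1/720, …
g: a_k = 0, 9, 0, -27, 0, 729/5, 0, …
h₀=f·g: eliminate ⇒ L₀, order ≤ 1·2.
Integrate: L := L₀·Dx.
L = (1 - 18·x + 9·x^2)·Dx + (-2 + 18·x - 18·x^2)·Dx^2 + (1 + 9·x^2)·Dx^3  (order 3).
h: a_k = 0, 0, -9/2, -3, 45/8, 51/10, -1769/80, …
ICs: h(0) = 0, h′(0) = 0, h′′(0) = -9.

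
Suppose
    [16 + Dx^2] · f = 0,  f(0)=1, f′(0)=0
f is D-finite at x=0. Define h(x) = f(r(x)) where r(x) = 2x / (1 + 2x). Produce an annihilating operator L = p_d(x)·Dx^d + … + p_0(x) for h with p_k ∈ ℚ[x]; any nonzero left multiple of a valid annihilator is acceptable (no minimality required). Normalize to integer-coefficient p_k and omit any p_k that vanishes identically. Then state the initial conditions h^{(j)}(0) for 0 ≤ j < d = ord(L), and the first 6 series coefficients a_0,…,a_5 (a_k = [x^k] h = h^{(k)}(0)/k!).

L = 64 + (4 + 24·x + 48·x^2 + 32·x^3)·Dx + (1 + 8·x + 24·x^2 + 32·x^3 + 16·x^4)·Dx^2  (order 2).
h: a_k = 1, 0, -32, 128, -640/3, -1024/3, …
ICs: h(0) = 1, h′(0) = 0.

f: a_k = 1, 0, -8, 0, 32/3, 0, …
Substitute x→r, Dx→(1/r')Dx; clear ⇒ L₀.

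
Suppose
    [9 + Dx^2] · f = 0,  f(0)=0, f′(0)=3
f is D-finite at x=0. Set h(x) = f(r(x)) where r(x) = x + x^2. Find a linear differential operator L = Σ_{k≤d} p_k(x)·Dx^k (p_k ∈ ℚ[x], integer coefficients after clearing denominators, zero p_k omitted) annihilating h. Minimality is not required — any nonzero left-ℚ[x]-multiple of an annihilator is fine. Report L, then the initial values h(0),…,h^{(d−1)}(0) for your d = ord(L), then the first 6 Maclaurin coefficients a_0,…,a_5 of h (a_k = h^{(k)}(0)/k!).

f: a_k = 0, 3, 0, -9/2, 0, 81/40, …
Substitute x→r, Dx→(1/r')Dx; clear ⇒ L₀.
L = (9 + 54·x + 108·x^2 + 72·x^3) - 2·Dx + (1 + 2·x)·Dx^2  (order 2).
h: a_k = 0, 3, 3, -9/2, -27/2, -459/40, …
ICs: h(0) = 0, h′(0) = 3.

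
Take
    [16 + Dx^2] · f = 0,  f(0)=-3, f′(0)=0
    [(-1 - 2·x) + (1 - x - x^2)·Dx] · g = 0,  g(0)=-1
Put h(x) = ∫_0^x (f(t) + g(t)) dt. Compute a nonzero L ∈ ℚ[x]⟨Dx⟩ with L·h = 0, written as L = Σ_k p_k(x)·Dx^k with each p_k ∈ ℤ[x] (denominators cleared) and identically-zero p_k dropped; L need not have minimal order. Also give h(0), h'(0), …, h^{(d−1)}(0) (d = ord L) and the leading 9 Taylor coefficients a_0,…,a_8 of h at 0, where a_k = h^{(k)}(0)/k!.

L = (-272 - 384·x + 352·x^2 - 192·x^3 - 640·x^4 - 256·x^5)·Dx + (160 - 368·x - 32·x^2 + 544·x^3 - 48·x^4 - 384·x^5 - 128·x^6)·Dx^2 + (-17 - 24·x + 22·x^2 - 12·x^3 - 40·x^4 - 16·x^5)·Dx^3 + (10 - 23·x - 2·x^2 + 34·x^3 - 3·x^4 - 24·x^5 - 8·x^6)·Dx^4  (order 4).
h: a_k = 0, -4, -1/2, 22/3, -3/4, -37/5, -4/3, 61/105, -21/8, …
ICs: h(0) = 0, h′(0) = -4, h′′(0) = -1, h′′′(0) = 44.

f: a_k = -3, 0, 24, 0, -32, 0, 256/15, 0, -512/105, …
g: a_k = -1, -1, -2, -3, -5, -8, -13, -21, -34, …
h₀=f+g: left-lcm gives L₀, ord ≤ 3.
∫: right-multiply L₀ by Dx.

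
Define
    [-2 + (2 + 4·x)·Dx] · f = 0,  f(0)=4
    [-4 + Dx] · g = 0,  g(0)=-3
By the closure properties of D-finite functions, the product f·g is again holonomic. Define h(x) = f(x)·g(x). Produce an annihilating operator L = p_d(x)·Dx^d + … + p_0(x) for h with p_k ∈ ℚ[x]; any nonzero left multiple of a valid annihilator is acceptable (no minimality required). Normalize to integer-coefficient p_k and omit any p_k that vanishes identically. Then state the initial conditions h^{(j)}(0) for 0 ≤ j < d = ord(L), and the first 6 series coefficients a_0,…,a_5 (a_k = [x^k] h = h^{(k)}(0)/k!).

L = (-5 - 8·x) + (1 + 2·x)·Dx  (order 1).
h: a_k = -12, -60, -138, -206, -449/2, -1949/10, …
ICs: h(0) = -12.

f: a_k = 4, 4, -2, 2, -5/2, 7/2, …
g: a_k = -3, -12, -24, -32, -32, -128/5, …
h₀=f·g: eliminate ⇒ L₀, order ≤ 1·1.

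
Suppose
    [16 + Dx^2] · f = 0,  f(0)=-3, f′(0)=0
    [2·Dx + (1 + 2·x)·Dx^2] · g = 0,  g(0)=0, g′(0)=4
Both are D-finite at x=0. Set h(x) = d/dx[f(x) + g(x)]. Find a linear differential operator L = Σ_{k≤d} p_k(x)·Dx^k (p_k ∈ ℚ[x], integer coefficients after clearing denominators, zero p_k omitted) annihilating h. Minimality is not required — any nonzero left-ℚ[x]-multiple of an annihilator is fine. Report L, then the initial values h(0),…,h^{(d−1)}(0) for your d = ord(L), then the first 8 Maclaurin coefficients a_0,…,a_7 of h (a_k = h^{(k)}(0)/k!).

L = (160 + 256·x + 256·x^2) + (48 + 224·x + 384·x^2 + 256·x^3)·Dx + (10 + 16·x + 16·x^2)·Dx^2 + (3 + 14·x + 24·x^2 + 16·x^3)·Dx^3  (order 3).
h: a_k = 4, 40, 16, -160, 64, -128/5, 256, -57856/105, …
ICs: h(0) = 4, h′(0) = 40, h′′(0) = 32.

f: a_k = -3, 0, 24, 0, -32, 0, 256/15, 0, …
g: a_k = 0, 4, -4, 16/3, -8, 64/5, -64/3, 256/7, …
Weyl lclm of L_f,L_g ⇒ L₀ (ord ≤ 4).
Differentiate: ansatz ord ≤ ord L₀ ⇒ L.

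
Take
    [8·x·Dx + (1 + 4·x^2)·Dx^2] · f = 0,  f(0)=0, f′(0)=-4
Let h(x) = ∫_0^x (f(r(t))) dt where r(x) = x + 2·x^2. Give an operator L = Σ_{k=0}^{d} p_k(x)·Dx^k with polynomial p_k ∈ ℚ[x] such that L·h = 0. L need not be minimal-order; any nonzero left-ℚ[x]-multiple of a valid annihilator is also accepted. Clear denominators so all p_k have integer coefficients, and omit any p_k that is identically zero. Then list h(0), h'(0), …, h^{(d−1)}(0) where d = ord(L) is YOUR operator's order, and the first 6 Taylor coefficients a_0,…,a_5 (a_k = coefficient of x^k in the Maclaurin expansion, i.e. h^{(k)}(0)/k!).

f: a_k = 0, -4, 0, 16/3, 0, -64/5, …
f∘r: x↦r, Dx↦Dx/r' in L_f ⇒ L₀.
Integrate: L := L₀·Dx.
L = (-4 + 8·x + 64·x^2 + 192·x^3 + 192·x^4)·Dx^2 + (1 + 4·x + 4·x^2 + 32·x^3 + 80·x^4 + 64·x^5)·Dx^3  (order 3).
h: a_k = 0, 0, -2, -8/3, 4/3, 32/5, …
ICs: h(0) = 0, h′(0) = 0, h′′(0) = -4.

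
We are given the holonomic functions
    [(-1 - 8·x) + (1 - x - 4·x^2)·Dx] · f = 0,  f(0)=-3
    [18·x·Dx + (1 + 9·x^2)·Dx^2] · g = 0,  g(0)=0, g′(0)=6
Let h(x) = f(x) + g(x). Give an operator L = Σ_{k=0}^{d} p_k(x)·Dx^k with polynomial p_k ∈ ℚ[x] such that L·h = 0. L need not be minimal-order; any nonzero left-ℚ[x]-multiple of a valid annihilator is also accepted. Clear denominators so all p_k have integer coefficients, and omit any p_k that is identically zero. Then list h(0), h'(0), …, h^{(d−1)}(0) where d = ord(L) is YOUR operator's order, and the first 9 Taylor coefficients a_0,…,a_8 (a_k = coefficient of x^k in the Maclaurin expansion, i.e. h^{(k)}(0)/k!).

L = (-90 + 360·x + 6462·x^2 + 14688·x^3 + 63936·x^4 + 31104·x^6)·Dx + (36 + 294·x + 324·x^2 + 3198·x^3 + 13680·x^4 + 46080·x^5 + 3888·x^6 + 31104·x^7)·Dx^2 + (-5 - 16·x - 160·x^2 + 96·x^3 - 555·x^4 + 2304·x^5 + 4896·x^6 + 1296·x^7 + 5184·x^8)·Dx^3  (order 3).
h: a_k = -3, 3, -15, -45, -87, -489/5, -543, -13635/7, -3495, …
ICs: h(0) = -3, h′(0) = 3, h′′(0) = -30.

f: a_k = -3, -3, -15, -27, -87, -195, -543, -1323, -3495, …
g: a_k = 0, 6, 0, -18, 0, 486/5, 0, -4374/7, 0, …
Sum ⇒ L₀ = lclm(L_f,L_g) in ℚ(x)⟨Dx⟩.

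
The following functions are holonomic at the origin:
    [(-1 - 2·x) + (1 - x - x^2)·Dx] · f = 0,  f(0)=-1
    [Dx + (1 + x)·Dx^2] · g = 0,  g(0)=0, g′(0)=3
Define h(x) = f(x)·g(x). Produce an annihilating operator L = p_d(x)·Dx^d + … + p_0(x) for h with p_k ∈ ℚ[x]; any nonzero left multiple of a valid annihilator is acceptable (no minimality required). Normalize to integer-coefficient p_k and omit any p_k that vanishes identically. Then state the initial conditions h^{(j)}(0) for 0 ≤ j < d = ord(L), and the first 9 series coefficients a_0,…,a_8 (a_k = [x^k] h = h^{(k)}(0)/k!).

f: a_k = -1, -1, -2, -3, -5, -8, -13, -21, -34, …
g: a_k = 0, 3, -3/2, 1, -3/4, 3/5, -1/2, 3/7, -3/8, …
Sym-product of L_f,L_g gives L₀ (≤ ord 2).
L = (3 + 4·x) + (1 + 7·x + 5·x^2)·Dx + (-1 + 2·x^2 + x^3)·Dx^2  (order 2).
h: a_k = 0, -3, -3/2, -11/2, -25/4, -247/20, -181/10, -4323/140, -13609/280, …
ICs: h(0) = 0, h′(0) = -3.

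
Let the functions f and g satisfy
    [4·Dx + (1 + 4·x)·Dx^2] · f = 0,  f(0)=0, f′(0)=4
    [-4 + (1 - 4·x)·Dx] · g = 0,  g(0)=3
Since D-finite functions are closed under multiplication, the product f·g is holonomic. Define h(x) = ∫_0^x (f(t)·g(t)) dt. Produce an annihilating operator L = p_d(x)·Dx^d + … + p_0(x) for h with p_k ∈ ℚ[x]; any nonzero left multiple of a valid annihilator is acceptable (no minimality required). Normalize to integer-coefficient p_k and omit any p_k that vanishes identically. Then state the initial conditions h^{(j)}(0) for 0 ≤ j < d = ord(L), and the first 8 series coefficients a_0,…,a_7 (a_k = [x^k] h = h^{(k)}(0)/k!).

L = 16·Dx + (4 + 48·x)·Dx^2 + (-1 + 16·x^2)·Dx^3  (order 3).
h: a_k = 0, 0, 6, 8, 40, 448/5, 6016/15, 37888/35, …
ICs: h(0) = 0, h′(0) = 0, h′′(0) = 12.

f: a_k = 0, 4, -8, 64/3, -64, 1024/5, -2048/3, 16384/7, …
g: a_k = 3, 12, 48, 192, 768, 3072, 12288, 49152, …
Product ⇒ symmetric product L₀, ord ≤ 2.
h=∫h₀ ⇒ L = L₀·Dx.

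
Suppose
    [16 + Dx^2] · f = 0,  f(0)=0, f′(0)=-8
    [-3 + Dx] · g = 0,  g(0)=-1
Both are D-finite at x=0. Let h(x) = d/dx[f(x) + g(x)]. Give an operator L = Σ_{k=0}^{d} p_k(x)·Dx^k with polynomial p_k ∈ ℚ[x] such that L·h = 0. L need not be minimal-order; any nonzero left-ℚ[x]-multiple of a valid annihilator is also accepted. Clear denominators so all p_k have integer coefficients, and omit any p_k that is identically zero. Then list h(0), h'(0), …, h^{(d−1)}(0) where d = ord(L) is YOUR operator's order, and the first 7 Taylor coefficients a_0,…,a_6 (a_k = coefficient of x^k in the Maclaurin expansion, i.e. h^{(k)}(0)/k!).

f: a_k = 0, -8, 0, 64/3, 0, -256/15, 0, …
g: a_k = -1, -3, -9/2, -9/2, -27/8, -81/40, -81/80, …
f+g: L₀ = lclm(L_f,L_g), ord ≤ 2+1.
h₀' ⇒ L via d/dx closure of L₀.
L = 48 - 16·Dx + 3·Dx^2 - Dx^3  (order 3).
h: a_k = -11, -9, 101/2, -27/2, -2291/24, -243/40, 30581/720, …
ICs: h(0) = -11, h′(0) = -9, h′′(0) = 101.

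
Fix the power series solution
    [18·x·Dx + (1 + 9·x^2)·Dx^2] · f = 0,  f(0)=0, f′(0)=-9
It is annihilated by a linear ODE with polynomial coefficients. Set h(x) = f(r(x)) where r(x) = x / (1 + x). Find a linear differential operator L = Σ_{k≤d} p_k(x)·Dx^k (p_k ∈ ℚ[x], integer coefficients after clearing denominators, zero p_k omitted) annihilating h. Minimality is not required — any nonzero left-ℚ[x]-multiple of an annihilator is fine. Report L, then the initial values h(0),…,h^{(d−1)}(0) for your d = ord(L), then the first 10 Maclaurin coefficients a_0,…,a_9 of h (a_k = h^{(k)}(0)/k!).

L = (2 + 20·x)·Dx + (1 + 2·x + 10·x^2)·Dx^2  (order 2).
h: a_k = 0, -9, 9, 18, -72, 36/5, 468, -5976/7, -2016, 10224, …
ICs: h(0) = 0, h′(0) = -9.

f: a_k = 0, -9, 0, 27, 0, -729/5, 0, 6561/7, 0, -6561, …
Change of var in L_f (x↦r) gives L₀.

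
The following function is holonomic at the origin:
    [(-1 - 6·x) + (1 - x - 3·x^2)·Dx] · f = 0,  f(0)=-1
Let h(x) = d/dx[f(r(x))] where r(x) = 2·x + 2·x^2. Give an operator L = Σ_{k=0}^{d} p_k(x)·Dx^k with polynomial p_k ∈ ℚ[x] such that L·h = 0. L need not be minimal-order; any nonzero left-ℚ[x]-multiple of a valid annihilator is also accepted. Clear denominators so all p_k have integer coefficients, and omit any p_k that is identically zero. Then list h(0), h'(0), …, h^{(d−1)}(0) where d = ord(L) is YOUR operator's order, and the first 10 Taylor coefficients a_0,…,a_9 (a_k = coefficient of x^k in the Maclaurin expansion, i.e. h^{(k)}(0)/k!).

f: a_k = -1, -1, -4, -7, -19, -40, -97, -217, -508, -1159, …
f∘r: x↦r, Dx↦Dx/r' in L_f ⇒ L₀.
Differentiate: ansatz ord ≤ ord L₀ ⇒ L.
L = (18 + 156·x + 804·x^2 + 2736·x^3 + 4968·x^4 + 4320·x^5 + 1440·x^6) + (-1 - 12·x + 6·x^2 + 268·x^3 + 900·x^4 + 1368·x^5 + 1008·x^6 + 288·x^7)·Dx  (order 1).
h: a_k = -2, -36, -264, -1952, -13320, -86928, -553280, -3445632, -21128832, -127959680, …
ICs: h(0) = -2.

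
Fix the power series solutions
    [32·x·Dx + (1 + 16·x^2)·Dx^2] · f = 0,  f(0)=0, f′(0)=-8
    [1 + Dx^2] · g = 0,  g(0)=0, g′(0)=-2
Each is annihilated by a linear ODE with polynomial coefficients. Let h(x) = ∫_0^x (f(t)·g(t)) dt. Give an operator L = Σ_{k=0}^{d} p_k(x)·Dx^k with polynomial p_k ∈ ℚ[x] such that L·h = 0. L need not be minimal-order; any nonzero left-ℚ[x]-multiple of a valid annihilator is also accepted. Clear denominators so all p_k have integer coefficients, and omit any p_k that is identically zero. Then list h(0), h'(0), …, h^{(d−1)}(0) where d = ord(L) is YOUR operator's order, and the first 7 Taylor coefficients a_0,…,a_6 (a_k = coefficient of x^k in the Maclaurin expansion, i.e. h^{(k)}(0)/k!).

f: a_k = 0, -8, 0, 128/3, 0, -2048/5, 0, …
g: a_k = 0, -2, 0, 1/3, 0, -1/60, 0, …
Sym-product of L_f,L_g gives L₀ (≤ ord 4).
h=∫₀ˣh₀: take L = L₀·Dx.
L = (1105 + 51776·x^2 + 22016·x^4 + 16384·x^6 + 65536·x^8)·Dx + (2112·x + 35840·x^3 + 49152·x^5 + 262144·x^7)·Dx^2 + (1122 + 52352·x^2 + 27648·x^4 + 32768·x^6 + 131072·x^8)·Dx^3 + (2112·x + 35840·x^3 + 49152·x^5 + 262144·x^7)·Dx^4 + (17 + 576·x^2 + 5632·x^4 + 16384·x^6 + 65536·x^8)·Dx^5  (order 5).
h: a_k = 0, 0, 0, 16/3, 0, -88/5, 0, …
ICs: h(0) = 0, h′(0) = 0, h′′(0) = 0, h′′′(0) = 32, h′′′′(0) = 0.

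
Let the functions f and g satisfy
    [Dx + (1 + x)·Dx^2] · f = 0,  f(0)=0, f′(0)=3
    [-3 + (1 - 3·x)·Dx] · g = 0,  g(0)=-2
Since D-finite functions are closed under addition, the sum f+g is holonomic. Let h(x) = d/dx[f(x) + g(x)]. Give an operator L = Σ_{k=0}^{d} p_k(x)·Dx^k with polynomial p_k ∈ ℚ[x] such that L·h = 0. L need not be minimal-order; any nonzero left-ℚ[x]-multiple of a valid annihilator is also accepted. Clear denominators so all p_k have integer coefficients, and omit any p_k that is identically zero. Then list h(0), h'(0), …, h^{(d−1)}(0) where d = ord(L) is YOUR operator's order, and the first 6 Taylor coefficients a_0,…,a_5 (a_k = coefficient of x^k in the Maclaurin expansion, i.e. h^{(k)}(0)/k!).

f: a_k = 0, 3, -3/2, 1, -3/4, 3/5, …
g: a_k = -2, -6, -18, -54, -162, -486, …
Weyl lclm of L_f,L_g ⇒ L₀ (ord ≤ 3).
h₀' ⇒ L via d/dx closure of L₀.
L = (-66 - 18·x) + (-52 - 120·x - 36·x^2)·Dx + (7 - 11·x - 27·x^2 - 9·x^3)·Dx^2  (order 2).
h: a_k = -3, -39, -159, -651, -2427, -8751, …
ICs: h(0) = -3, h′(0) = -39.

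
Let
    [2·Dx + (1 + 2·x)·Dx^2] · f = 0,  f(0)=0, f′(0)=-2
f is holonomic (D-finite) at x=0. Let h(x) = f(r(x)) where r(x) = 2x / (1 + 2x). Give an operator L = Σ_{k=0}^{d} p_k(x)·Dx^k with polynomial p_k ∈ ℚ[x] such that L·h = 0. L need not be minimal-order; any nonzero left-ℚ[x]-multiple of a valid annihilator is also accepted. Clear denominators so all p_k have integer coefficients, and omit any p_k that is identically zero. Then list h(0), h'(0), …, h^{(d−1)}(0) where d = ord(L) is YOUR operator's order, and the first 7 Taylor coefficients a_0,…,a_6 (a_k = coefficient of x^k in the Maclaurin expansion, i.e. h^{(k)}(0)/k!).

L = (8 + 24·x)·Dx + (1 + 8·x + 12·x^2)·Dx^2  (order 2).
h: a_k = 0, -4, 16, -208/3, 320, -7744/5, 23296/3, …
ICs: h(0) = 0, h′(0) = -4.

f: a_k = 0, -2, 2, -8/3, 4, -32/5, 32/3, …
Substitute x→r, Dx→(1/r')Dx; clear ⇒ L₀.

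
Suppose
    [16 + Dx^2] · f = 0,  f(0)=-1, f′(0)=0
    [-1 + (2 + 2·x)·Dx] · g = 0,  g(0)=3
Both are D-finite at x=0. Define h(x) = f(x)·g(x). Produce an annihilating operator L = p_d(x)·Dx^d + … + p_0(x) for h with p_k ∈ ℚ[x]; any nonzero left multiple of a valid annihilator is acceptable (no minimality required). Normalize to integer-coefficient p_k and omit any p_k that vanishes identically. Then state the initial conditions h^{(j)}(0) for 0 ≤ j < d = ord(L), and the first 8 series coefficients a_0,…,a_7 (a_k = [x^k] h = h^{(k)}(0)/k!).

L = (67 + 128·x + 64·x^2) + (-4 - 4·x)·Dx + (4 + 8·x + 4·x^2)·Dx^2  (order 2).
h: a_k = -3, -3/2, 195/8, 189/16, -4465/128, -3733/256, 310129/15360, 219379/30720, …
ICs: h(0) = -3, h′(0) = -3/2.

f: a_k = -1, 0, 8, 0, -32/3, 0, 256/45, 0, …
g: a_k = 3, 3/2, -3/8, 3/16, -15/128, 21/256, -63/1024, 99/2048, …
Sym-product of L_f,L_g gives L₀ (≤ ord 2).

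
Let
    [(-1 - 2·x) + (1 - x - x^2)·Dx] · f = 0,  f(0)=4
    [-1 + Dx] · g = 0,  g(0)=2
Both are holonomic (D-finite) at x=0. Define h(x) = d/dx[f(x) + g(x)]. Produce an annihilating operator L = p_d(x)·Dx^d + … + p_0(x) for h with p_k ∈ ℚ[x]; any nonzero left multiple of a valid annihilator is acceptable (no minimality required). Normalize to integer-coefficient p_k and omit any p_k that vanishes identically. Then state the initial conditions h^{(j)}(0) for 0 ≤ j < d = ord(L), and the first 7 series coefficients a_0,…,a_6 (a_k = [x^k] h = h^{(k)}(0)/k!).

L = (14 + 46·x + 40·x^2 + 36·x^3 + 6·x^4) + (-17 - 48·x - 41·x^2 - 24·x^3 + 5·x^4 + 2·x^5)·Dx + (3 + 2·x + x^2 - 12·x^3 - 11·x^4 - 2·x^5)·Dx^2  (order 2).
h: a_k = 6, 18, 37, 241/3, 1921/12, 18721/60, 211681/360, …
ICs: h(0) = 6, h′(0) = 18.

f: a_k = 4, 4, 8, 12, 20, 32, 52, …
g: a_k = 2, 2, 1, 1/3, 1/12, 1/60, 1/360, …
f+g: L₀ = lclm(L_f,L_g), ord ≤ 1+1.
h₀' ⇒ L via d/dx closure of L₀.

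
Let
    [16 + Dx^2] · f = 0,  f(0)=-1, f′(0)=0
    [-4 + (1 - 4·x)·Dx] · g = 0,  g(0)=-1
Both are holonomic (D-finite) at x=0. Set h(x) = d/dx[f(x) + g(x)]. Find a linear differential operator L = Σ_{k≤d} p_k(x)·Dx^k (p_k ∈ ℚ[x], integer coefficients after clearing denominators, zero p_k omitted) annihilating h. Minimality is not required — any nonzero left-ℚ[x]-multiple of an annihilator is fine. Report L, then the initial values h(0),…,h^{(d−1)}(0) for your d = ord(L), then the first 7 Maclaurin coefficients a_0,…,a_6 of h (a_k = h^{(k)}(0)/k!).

L = (1664 - 1024·x + 2048·x^2) + (-112 + 576·x - 768·x^2 + 1024·x^3)·Dx + (104 - 64·x + 128·x^2)·Dx^2 + (-7 + 36·x - 48·x^2 + 64·x^3)·Dx^3  (order 3).
h: a_k = -4, -16, -192, -3200/3, -5120, -368128/15, -114688, …
ICs: h(0) = -4, h′(0) = -16, h′′(0) = -384.

f: a_k = -1, 0, 8, 0, -32/3, 0, 256/45, …
g: a_k = -1, -4, -16, -64, -256, -1024, -4096, …
Weyl lclm of L_f,L_g ⇒ L₀ (ord ≤ 3).
h=h₀': d/dx-closure on L₀ ⇒ L.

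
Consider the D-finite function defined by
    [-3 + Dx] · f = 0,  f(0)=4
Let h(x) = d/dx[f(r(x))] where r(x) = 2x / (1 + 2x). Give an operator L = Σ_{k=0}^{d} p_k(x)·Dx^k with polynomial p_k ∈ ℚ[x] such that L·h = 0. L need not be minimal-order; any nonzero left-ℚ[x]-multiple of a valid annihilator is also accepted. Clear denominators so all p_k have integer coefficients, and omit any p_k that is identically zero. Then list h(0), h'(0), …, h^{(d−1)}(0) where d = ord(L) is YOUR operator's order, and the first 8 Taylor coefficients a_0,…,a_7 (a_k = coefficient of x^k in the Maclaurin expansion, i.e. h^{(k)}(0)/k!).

f: a_k = 4, 12, 18, 18, 27/2, 81/10, 81/20, 243/140, …
Substitute x→r, Dx→(1/r')Dx; clear ⇒ L₀.
h=h₀': d/dx-closure on L₀ ⇒ L.
L = (2 - 8·x) + (-1 - 4·x - 4·x^2)·Dx  (order 1).
h: a_k = 24, 48, -144, 96, 336, -6624/5, 13152/5, -103872/35, …
ICs: h(0) = 24.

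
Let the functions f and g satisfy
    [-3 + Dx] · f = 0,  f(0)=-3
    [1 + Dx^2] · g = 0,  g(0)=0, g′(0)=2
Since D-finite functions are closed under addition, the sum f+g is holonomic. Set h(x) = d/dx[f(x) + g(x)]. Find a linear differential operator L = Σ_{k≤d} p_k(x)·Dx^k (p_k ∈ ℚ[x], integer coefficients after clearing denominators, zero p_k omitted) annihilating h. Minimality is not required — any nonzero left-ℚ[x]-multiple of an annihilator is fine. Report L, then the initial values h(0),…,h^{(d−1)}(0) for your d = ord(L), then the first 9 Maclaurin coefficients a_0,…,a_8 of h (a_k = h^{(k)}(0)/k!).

L = 3 - Dx + 3·Dx^2 - Dx^3  (order 3).
h: a_k = -7, -27, -83/2, -81/2, -727/24, -729/40, -6563/720, -2187/560, -59047/40320, …
ICs: h(0) = -7, h′(0) = -27, h′′(0) = -83.

f: a_k = -3, -9, -27/2, -27/2, -81/8, -243/40, -243/80, -729/560, -2187/4480, …
g: a_k = 0, 2, 0, -1/3, 0, 1/60, 0, -1/2520, 0, …
Weyl lclm of L_f,L_g ⇒ L₀ (ord ≤ 3).
h=h₀': d/dx-closure on L₀ ⇒ L.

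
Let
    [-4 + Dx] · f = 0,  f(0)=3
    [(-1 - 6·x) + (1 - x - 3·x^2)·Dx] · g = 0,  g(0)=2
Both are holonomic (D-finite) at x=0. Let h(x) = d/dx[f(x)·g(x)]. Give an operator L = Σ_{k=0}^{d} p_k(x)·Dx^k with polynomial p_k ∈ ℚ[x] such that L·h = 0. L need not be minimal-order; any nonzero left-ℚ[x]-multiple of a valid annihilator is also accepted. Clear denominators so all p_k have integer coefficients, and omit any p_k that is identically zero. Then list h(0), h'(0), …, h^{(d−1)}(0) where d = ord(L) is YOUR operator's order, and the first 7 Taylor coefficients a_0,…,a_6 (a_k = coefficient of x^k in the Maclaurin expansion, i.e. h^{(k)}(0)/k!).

f: a_k = 3, 12, 24, 32, 32, 128/5, 256/15, …
g: a_k = 2, 2, 8, 14, 38, 80, 194, …
h₀=f·g: eliminate ⇒ L₀, order ≤ 1·1.
h₀' ⇒ L via d/dx closure of L₀.
L = (32 + 26·x - 98·x^2 - 48·x^3 + 144·x^4) + (-5 + 3·x + 29·x^2 - 6·x^3 - 36·x^4)·Dx  (order 1).
h: a_k = 30, 192, 750, 2408, 7016, 19460, 784606/15, …
ICs: h(0) = 30.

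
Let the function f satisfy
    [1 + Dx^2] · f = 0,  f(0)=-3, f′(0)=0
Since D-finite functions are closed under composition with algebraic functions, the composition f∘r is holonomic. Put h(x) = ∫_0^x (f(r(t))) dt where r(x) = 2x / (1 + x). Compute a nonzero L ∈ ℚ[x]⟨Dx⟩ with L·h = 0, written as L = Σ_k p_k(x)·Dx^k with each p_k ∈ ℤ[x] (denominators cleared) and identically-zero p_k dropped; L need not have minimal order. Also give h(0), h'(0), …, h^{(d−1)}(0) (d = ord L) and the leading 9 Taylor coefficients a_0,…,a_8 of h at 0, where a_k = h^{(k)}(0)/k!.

f: a_k = -3, 0, 3/2, 0, -1/8, 0, 1/240, 0, -1/13440, …
Change of var in L_f (x↦r) gives L₀.
∫: right-multiply L₀ by Dx.
L = 4·Dx + (2 + 6·x + 6·x^2 + 2·x^3)·Dx^2 + (1 + 4·x + 6·x^2 + 4·x^3 + x^4)·Dx^3  (order 3).
h: a_k = 0, -3, 0, 2, -3, 16/5, -8/3, 22/15, 3/10, …
ICs: h(0) = 0, h′(0) = -3, h′′(0) = 0.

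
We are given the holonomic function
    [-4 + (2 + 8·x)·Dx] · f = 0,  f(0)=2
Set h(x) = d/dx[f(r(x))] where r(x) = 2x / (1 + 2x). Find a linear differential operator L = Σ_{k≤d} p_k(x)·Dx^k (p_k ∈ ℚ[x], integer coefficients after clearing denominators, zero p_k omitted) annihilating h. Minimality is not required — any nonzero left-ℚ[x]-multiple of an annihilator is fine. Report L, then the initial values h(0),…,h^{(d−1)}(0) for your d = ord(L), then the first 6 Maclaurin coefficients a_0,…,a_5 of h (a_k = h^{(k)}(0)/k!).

f: a_k = 2, 4, -4, 8, -20, 56, …
Substitute x→r, Dx→(1/r')Dx; clear ⇒ L₀.
h=h₀': d/dx-closure on L₀ ⇒ L.
L = (-8 - 40·x) + (-1 - 12·x - 20·x^2)·Dx  (order 1).
h: a_k = 8, -64, 480, -3840, 32640, -288768, …
ICs: h(0) = 8.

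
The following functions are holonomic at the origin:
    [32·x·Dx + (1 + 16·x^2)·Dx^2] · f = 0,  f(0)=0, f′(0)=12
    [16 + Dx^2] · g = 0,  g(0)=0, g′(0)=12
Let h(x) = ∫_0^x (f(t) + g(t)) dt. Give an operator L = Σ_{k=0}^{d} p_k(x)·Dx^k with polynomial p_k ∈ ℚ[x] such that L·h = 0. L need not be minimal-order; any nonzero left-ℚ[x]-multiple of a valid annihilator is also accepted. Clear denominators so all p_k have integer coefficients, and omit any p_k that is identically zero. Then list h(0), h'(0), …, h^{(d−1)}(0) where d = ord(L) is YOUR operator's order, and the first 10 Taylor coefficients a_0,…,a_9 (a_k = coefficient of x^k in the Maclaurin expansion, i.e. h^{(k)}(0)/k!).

L = (-5632·x + 114688·x^3 + 131072·x^5)·Dx^2 + (-16 + 1792·x^2 + 36864·x^4 + 65536·x^6)·Dx^3 + (-352·x + 7168·x^3 + 8192·x^5)·Dx^4 + (-1 + 112·x^2 + 2304·x^4 + 4096·x^6)·Dx^5  (order 5).
h: a_k = 0, 0, 12, 0, -24, 0, 320/3, 0, -13184/15, 0, …
ICs: h(0) = 0, h′(0) = 0, h′′(0) = 24, h′′′(0) = 0, h′′′′(0) = -576.

f: a_k = 0, 12, 0, -64, 0, 3072/5, 0, -49152/7, 0, 262144/3, …
g: a_k = 0, 12, 0, -32, 0, 128/5, 0, -1024/105, 0, 2048/945, …
L₀ := lclm(L_f,L_g); ord L₀ ≤ 2+2.
h=∫₀ˣh₀: take L = L₀·Dx.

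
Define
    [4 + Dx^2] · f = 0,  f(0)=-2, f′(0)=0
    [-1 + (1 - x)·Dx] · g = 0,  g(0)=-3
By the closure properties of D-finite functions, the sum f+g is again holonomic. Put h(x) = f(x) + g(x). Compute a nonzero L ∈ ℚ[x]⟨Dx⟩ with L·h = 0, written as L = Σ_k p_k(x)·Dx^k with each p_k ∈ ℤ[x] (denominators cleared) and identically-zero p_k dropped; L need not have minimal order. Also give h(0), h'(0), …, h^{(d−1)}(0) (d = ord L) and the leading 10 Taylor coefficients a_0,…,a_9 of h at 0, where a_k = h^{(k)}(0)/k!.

L = (-20 + 16·x - 8·x^2) + (12 - 28·x + 24·x^2 - 8·x^3)·Dx + (-5 + 4·x - 2·x^2)·Dx^2 + (3 - 7·x + 6·x^2 - 2·x^3)·Dx^3  (order 3).
h: a_k = -5, -3, 1, -3, -13/3, -3, -127/45, -3, -949/315, -3, …
ICs: h(0) = -5, h′(0) = -3, h′′(0) = 2.

f: a_k = -2, 0, 4, 0, -4/3, 0, 8/45, 0, -4/315, 0, …
g: a_k = -3, -3, -3, -3, -3, -3, -3, -3, -3, -3, …
L₀ := lclm(L_f,L_g); ord L₀ ≤ 2+1.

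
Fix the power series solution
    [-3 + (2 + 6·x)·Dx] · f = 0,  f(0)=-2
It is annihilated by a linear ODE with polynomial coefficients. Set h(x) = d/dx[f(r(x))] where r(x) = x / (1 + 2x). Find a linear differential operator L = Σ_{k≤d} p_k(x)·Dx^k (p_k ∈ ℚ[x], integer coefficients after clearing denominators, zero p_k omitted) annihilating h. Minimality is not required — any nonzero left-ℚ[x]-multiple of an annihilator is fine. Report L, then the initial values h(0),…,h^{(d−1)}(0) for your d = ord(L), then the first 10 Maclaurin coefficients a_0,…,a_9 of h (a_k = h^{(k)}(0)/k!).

f: a_k = -2, -3, 9/4, -27/8, 405/64, -1701/128, 15309/512, -72171/1024, 2814669/16384, -14073345/32768, …
f∘r: x↦r, Dx↦Dx/r' in L_f ⇒ L₀.
h₀' ⇒ L via d/dx closure of L₀.
L = (-11 - 40·x) + (-2 - 14·x - 20·x^2)·Dx  (order 1).
h: a_k = -3, 33/2, -585/8, 4965/16, -169545/128, 1477503/256, -26328981/1024, 239121645/2048, -17638985385/32768, 164547207195/65536, …
ICs: h(0) = -3.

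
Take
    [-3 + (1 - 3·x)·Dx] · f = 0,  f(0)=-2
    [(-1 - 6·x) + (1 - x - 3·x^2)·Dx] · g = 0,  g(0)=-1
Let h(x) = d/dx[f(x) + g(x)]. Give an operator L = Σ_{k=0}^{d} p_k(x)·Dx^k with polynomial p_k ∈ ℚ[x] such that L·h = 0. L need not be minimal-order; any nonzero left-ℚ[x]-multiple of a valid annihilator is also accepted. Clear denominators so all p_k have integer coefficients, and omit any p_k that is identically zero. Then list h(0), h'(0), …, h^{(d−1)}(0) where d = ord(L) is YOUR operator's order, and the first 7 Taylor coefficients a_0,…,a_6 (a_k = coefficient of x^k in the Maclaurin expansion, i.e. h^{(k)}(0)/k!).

f: a_k = -2, -6, -18, -54, -162, -486, -1458, …
g: a_k = -1, -1, -4, -7, -19, -40, -97, …
h₀=f+g: left-lcm gives L₀, ord ≤ 2.
Differentiate: ansatz ord ≤ ord L₀ ⇒ L.
L = (90 - 216·x + 1944·x^2 - 1944·x^3 + 1458·x^4) + (-6 - 90·x - 54·x^2 + 1296·x^3 - 1701·x^4 + 1458·x^5)·Dx + (-1 + 22·x - 99·x^2 + 126·x^3 + 54·x^4 - 243·x^5 + 243·x^6)·Dx^2  (order 2).
h: a_k = -7, -44, -183, -724, -2630, -9330, -32137, …
ICs: h(0) = -7, h′(0) = -44.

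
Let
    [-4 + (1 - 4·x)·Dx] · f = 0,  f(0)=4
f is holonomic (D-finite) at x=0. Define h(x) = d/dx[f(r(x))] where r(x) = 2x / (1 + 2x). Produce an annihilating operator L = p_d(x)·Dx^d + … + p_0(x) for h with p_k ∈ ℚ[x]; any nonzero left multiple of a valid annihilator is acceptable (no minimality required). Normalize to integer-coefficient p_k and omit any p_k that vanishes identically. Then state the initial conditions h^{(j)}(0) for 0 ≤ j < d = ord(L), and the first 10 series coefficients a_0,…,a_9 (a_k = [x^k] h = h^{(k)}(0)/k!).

L = 12 + (-1 + 6·x)·Dx  (order 1).
h: a_k = 32, 384, 3456, 27648, 207360, 1492992, 10450944, 71663616, 483729408, 3224862720, …
ICs: h(0) = 32.

f: a_k = 4, 16, 64, 256, 1024, 4096, 16384, 65536, 262144, 1048576, …
h₀=f(r): pull back L_f along r ⇒ L₀.
h=h₀': d/dx-closure on L₀ ⇒ L.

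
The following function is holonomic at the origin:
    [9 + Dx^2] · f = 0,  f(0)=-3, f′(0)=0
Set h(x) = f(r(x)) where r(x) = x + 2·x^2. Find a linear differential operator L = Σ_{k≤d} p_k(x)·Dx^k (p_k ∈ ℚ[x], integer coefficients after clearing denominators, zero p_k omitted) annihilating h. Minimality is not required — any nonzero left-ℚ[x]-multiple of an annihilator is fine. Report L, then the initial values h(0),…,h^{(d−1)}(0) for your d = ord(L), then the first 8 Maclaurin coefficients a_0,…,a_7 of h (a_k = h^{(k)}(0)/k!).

f: a_k = -3, 0, 27/2, 0, -81/8, 0, 243/80, 0, …
Substitute x→r, Dx→(1/r')Dx; clear ⇒ L₀.
L = (9 + 108·x + 432·x^2 + 576·x^3) - 4·Dx + (1 + 4·x)·Dx^2  (order 2).
h: a_k = -3, 0, 27/2, 54, 351/8, -81, -19197/80, -5751/20, …
ICs: h(0) = -3, h′(0) = 0.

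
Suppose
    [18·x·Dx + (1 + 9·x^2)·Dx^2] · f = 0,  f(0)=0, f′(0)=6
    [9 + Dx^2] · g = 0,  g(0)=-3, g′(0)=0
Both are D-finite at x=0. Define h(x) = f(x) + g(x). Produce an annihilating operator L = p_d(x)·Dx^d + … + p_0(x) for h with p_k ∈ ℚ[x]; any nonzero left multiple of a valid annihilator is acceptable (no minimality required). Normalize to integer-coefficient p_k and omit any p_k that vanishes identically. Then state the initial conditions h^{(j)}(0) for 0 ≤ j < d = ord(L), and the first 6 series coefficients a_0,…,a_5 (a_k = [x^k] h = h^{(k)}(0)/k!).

L = (-1782·x + 20412·x^3 + 13122·x^5)·Dx + (-9 + 567·x^2 + 6561·x^4 + 6561·x^6)·Dx^2 + (-198·x + 2268·x^3 + 1458·x^5)·Dx^3 + (-1 + 63·x^2 + 729·x^4 + 729·x^6)·Dx^4  (order 4).
h: a_k = -3, 6, 27/2, -18, -81/8, 486/5, …
ICs: h(0) = -3, h′(0) = 6, h′′(0) = 27, h′′′(0) = -108.

f: a_k = 0, 6, 0, -18, 0, 486/5, …
g: a_k = -3, 0, 27/2, 0, -81/8, 0, …
Weyl lclm of L_f,L_g ⇒ L₀ (ord ≤ 4).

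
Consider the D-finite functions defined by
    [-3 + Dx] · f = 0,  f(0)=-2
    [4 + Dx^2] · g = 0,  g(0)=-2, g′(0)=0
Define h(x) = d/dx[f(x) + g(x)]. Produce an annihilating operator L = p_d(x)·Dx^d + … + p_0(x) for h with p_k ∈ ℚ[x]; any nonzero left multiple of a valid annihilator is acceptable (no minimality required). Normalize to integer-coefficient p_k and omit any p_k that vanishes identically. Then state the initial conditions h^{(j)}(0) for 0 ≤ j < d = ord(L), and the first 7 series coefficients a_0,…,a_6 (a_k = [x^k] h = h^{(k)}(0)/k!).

f: a_k = -2, -6, -9, -9, -27/4, -81/20, -81/40, …
g: a_k = -2, 0, 4, 0, -4/3, 0, 8/45, …
h₀=f+g: left-lcm gives L₀, ord ≤ 3.
Derive L from L₀ (diff closure).
L = 12 - 4·Dx + 3·Dx^2 - Dx^3  (order 3).
h: a_k = -6, -10, -27, -97/3, -81/4, -133/12, -243/40, …
ICs: h(0) = -6, h′(0) = -10, h′′(0) = -54.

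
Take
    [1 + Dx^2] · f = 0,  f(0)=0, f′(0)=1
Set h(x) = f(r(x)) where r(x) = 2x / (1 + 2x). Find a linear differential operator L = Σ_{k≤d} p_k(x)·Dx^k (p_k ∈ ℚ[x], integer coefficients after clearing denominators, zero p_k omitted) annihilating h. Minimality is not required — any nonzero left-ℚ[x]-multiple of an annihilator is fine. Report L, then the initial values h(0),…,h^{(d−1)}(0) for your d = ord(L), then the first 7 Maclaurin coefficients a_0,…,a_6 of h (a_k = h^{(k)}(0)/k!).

L = 4 + (4 + 24·x + 48·x^2 + 32·x^3)·Dx + (1 + 8·x + 24·x^2 + 32·x^3 + 16·x^4)·Dx^2  (order 2).
h: a_k = 0, 2, -4, 20/3, -8, 4/15, 40, …
ICs: h(0) = 0, h′(0) = 2.

f: a_k = 0, 1, 0, -1/6, 0, 1/120, 0, …
h₀=f(r): pull back L_f along r ⇒ L₀.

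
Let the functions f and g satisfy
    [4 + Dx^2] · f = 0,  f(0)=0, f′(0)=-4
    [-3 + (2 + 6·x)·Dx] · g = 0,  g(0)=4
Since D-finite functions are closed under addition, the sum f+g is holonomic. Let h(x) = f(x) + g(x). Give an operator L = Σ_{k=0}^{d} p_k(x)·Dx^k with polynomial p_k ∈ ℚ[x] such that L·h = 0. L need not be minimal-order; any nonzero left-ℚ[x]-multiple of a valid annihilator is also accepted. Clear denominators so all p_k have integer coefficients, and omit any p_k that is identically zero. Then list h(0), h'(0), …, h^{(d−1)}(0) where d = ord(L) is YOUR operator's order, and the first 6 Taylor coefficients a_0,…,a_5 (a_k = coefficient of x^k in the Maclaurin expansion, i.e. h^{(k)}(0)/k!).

f: a_k = 0, -4, 0, 8/3, 0, -8/15, …
g: a_k = 4, 6, -9/2, 27/4, -405/32, 1701/64, …
L₀ := lclm(L_f,L_g); ord L₀ ≤ 2+1.
L = (-516 - 1152·x - 1728·x^2) + (56 + 936·x + 3456·x^2 + 3456·x^3)·Dx + (-129 - 288·x - 432·x^2)·Dx^2 + (14 + 234·x + 864·x^2 + 864·x^3)·Dx^3  (order 3).
h: a_k = 4, 2, -9/2, 113/12, -405/32, 25003/960, …
ICs: h(0) = 4, h′(0) = 2, h′′(0) = -9.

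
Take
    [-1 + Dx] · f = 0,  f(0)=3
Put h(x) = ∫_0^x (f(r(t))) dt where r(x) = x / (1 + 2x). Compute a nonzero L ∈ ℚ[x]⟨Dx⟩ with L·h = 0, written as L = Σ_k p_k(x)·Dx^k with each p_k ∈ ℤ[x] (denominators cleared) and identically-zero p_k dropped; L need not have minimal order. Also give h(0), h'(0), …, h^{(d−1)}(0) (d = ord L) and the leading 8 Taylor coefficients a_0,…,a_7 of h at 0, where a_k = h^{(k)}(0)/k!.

f: a_k = 3, 3, 3/2, 1/2, 1/8, 1/40, 1/240, 1/1680, …
L₀ from L_f via x↦r, Dx↦r'^{-1}Dx.
h=∫₀ˣh₀: take L = L₀·Dx.
L = -Dx + (1 + 4·x + 4·x^2)·Dx^2  (order 2).
h: a_k = 0, 3, 3/2, -3/2, 13/8, -71/40, 147/80, -2699/1680, …
ICs: h(0) = 0, h′(0) = 3.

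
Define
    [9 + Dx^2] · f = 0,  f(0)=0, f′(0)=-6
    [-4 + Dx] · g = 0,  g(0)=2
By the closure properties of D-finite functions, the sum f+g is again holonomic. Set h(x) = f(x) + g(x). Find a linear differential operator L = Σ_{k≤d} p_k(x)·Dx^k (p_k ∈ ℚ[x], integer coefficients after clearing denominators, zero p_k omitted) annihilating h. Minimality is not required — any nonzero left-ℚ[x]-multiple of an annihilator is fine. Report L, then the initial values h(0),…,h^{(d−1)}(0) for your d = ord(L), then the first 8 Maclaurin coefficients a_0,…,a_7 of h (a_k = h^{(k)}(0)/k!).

L = -36 + 9·Dx - 4·Dx^2 + Dx^3  (order 3).
h: a_k = 2, 2, 16, 91/3, 64/3, 781/60, 512/45, 2653/360, …
ICs: h(0) = 2, h′(0) = 2, h′′(0) = 32.

f: a_k = 0, -6, 0, 9, 0, -81/20, 0, 243/280, …
g: a_k = 2, 8, 16, 64/3, 64/3, 256/15, 512/45, 2048/315, …
Sum ⇒ L₀ = lclm(L_f,L_g) in ℚ(x)⟨Dx⟩.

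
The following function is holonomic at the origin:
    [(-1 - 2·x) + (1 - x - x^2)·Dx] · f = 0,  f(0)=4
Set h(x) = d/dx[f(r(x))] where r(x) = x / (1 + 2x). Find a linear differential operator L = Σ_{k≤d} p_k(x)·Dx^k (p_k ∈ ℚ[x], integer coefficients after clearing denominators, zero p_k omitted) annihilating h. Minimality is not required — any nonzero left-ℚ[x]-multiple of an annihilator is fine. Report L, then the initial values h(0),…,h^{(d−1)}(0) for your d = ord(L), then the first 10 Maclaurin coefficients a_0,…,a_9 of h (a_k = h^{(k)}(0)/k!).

f: a_k = 4, 4, 8, 12, 20, 32, 52, 84, 136, 220, …
Change of var in L_f (x↦r) gives L₀.
h₀' ⇒ L via d/dx closure of L₀.
L = (-6·x - 18·x^2 - 16·x^3) + (-1 - 9·x - 27·x^2 - 30·x^3 - 8·x^4)·Dx  (order 1).
h: a_k = 4, 0, -12, 48, -160, 504, -1540, 4608, -13572, 39480, …
ICs: h(0) = 4.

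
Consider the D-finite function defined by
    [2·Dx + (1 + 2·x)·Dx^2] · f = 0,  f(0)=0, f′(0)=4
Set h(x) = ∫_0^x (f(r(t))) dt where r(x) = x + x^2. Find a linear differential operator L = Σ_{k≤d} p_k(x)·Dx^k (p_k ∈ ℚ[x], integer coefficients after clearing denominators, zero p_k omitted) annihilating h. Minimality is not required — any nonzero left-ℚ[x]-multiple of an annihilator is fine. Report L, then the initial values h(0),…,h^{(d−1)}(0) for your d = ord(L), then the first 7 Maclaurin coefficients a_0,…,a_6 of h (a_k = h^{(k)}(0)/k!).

L = (4·x + 4·x^2)·Dx^2 + (1 + 4·x + 6·x^2 + 4·x^3)·Dx^3  (order 3).
h: a_k = 0, 0, 2, 0, -2/3, 4/5, -8/15, …
ICs: h(0) = 0, h′(0) = 0, h′′(0) = 4.

f: a_k = 0, 4, -4, 16/3, -8, 64/5, -64/3, …
L₀ from L_f via x↦r, Dx↦r'^{-1}Dx.
h=∫₀ˣh₀: take L = L₀·Dx.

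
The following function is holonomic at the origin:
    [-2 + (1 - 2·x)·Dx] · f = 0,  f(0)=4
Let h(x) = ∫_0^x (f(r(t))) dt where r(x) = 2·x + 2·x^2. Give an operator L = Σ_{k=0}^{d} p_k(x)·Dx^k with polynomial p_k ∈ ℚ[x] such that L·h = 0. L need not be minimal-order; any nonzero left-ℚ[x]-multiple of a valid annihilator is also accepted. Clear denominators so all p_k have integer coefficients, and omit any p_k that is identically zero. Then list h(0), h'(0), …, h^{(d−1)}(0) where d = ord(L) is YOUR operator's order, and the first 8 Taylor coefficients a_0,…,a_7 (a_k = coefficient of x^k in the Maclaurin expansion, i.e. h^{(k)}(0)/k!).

L = (4 + 8·x)·Dx + (-1 + 4·x + 4·x^2)·Dx^2  (order 2).
h: a_k = 0, 4, 8, 80/3, 96, 1856/5, 4480/3, 43264/7, …
ICs: h(0) = 0, h′(0) = 4.

f: a_k = 4, 8, 16, 32, 64, 128, 256, 512, …
Change of var in L_f (x↦r) gives L₀.
∫: right-multiply L₀ by Dx.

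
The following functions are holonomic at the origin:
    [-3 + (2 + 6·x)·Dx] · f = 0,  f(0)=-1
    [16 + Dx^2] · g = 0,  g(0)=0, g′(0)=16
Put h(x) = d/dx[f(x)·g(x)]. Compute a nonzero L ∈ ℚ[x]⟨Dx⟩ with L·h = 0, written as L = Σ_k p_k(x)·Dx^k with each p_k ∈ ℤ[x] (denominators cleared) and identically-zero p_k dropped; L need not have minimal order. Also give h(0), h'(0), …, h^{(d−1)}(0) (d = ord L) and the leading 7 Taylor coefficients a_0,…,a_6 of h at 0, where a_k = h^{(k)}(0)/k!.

f: a_k = -1, -3/2, 9/8, -27/16, 405/128, -1701/256, 15309/1024, …
g: a_k = 0, 16, 0, -128/3, 0, 512/15, 0, …
L₀ := L_f ⊗_s L_g (sym. prod.), ord ≤ 2.
h=h₀': d/dx-closure on L₀ ⇒ L.
L = (9613 + 83712·x + 273024·x^2 + 442368·x^3 + 331776·x^4) + (-444 - 5940·x - 20736·x^2 - 20736·x^3)·Dx + (364 + 3720·x + 14796·x^2 + 27648·x^3 + 20736·x^4)·Dx^2  (order 2).
h: a_k = -16, -48, 182, 148, -3781/24, -20523/40, 3137023/2880, …
ICs: h(0) = -16, h′(0) = -48.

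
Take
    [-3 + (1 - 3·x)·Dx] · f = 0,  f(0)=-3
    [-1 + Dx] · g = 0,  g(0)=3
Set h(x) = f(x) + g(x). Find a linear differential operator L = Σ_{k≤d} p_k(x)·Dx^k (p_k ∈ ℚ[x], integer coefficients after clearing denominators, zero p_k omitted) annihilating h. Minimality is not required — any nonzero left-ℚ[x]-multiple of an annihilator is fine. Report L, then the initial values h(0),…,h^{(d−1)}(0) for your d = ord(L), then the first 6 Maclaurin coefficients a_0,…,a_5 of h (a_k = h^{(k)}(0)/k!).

f: a_k = -3, -9, -27, -81, -243, -729, …
g: a_k = 3, 3, 3/2, 1/2, 1/8, 1/40, …
Sum ⇒ L₀ = lclm(L_f,L_g) in ℚ(x)⟨Dx⟩.
L = (-15 - 9·x) + (17 + 6·x - 9·x^2)·Dx + (-2 + 3·x + 9·x^2)·Dx^2  (order 2).
h: a_k = 0, -6, -51/2, -161/2, -1943/8, -29159/40, …
ICs: h(0) = 0, h′(0) = -6.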